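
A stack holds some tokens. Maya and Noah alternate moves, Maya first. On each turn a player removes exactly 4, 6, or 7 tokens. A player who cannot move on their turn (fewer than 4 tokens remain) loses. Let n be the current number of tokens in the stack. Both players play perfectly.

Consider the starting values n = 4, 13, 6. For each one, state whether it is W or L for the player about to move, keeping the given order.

Compute win/loss labels from the base case upward. A position with no move is L. Any other position is W if it can reach an L in one move, else L.
n=0: no move → L
n=1: no move → L
n=2: no move → L
n=3: no move → L
n=4: reaches L-position 0 → W
n=5: reaches L-position 1 → W
n=6: reaches L-position 2 → W
n=7: reaches L-position 3 → W
n=8: reaches L-position 2 → W
n=9: reaches L-position 3 → W
n=10: reaches L-position 3 → W
n=11: only reaches 7(W), 5(W), 4(W), all W → L
n=12: only reaches 8(W), 6(W), 5(W), all W → L
n=13: only reaches 9(W), 7(W), 6(W), all W → L

4: W, 13: L, 6: W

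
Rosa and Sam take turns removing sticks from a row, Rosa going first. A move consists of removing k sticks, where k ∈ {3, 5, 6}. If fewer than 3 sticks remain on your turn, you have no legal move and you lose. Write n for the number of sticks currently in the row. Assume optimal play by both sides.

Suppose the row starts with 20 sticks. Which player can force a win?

Positions with no move are L. A position that does have a move is losing for the player to move precisely when every available move leads to a winning position for the opponent. Fill in the labels:
n=0: no move → L
n=1: no move → L
n=2: no move → L
n=3: reaches L-position 0 → W
n=4: reaches L-position 1 → W
n=5: reaches L-position 2 → W
n=6: reaches L-position 1 → W
n=7: reaches L-position 2 → W
n=8: reaches L-position 2 → W
n=9: only reaches 6(W), 4(W), 3(W), all W → L
n=10: only reaches 7(W), 5(W), 4(W), all W → L
n=11: only reaches 8(W), 6(W), 5(W), all W → L
n=12: reaches L-position 9 → W
n=13: reaches L-position 10 → W
n=14: reaches L-position 11 → W
n=15: reaches L-position 10 → W
n=16: reaches L-position 11 → W
n=17: reaches L-position 11 → W
n=18: only reaches 15(W), 13(W), 12(W), all W → L
n=19: only reaches 16(W), 14(W), 13(W), all W → L
n=20: only reaches 17(W), 15(W), 14(W), all W → L
The starting position 20 is L: whatever Rosa does, the opponent receives a W position.

Sam wins.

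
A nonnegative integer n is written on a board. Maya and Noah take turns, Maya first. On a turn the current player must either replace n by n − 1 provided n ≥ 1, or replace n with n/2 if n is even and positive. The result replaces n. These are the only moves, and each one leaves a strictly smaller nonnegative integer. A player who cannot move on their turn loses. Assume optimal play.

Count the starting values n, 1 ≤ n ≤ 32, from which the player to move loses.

Classify positions by backward induction: terminal positions (no move available) are L. From any other position, the mover wins iff some move reaches an L.
n=0: no move → L
n=1: →0(L), so W
n=2: →1(W) only, which is W, so L
n=3: →2(L), so W
n=4: →2(L), so W
n=5: →4(W) only, which is W, so L
n=6: →5(L), so W
n=7: →6(W) only, which is W, so L
n=8: →7(L), so W
n=9: →8(W) only, which is W, so L
n=10: →5(L), so W
n=11: →10(W) only, which is W, so L
n=12: →11(L), so W
n=13: →12(W) only, which is W, so L
n=14: →7(L), so W
n=15: →14(W) only, which is W, so L
n=16: →15(L), so W
n=17: →16(W) only, which is W, so L
n=18: →9(L), so W
n=19: →18(W) only, which is W, so L
n=20: →19(L), so W
n=21: →20(W) only, which is W, so L
n=22: →11(L), so W
n=23: →22(W) only, which is W, so L
n=24: →23(L), so W
n=25: →24(W) only, which is W, so L
n=26: →13(L), so W
n=27: →26(W) only, which is W, so L
n=28: →27(L), so W
n=29: →28(W) only, which is W, so L
n=30: →15(L), so W
n=31: →30(W) only, which is W, so L
n=32: →31(L), so W
L entries with 1 ≤ n ≤ 32 (n=0 is outside the asked range and is not counted): n = 2, 5, 7, 9, 11, 13, 15, 17, 19, 21, 23, 25, 27, 29, 31; that makes 15.

15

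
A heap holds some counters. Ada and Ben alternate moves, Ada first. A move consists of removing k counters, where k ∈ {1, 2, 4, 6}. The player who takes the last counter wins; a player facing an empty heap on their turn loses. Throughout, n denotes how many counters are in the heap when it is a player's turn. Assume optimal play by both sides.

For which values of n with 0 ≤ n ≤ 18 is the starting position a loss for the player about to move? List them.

0, 3, 8, 11, 16

Build the W/L table. Terminal = L. A non-terminal position is W if it has a move to some L; otherwise it is L.
n=0: no move → L
n=1: can move to 0, which is L ⇒ W
n=2: can move to 0, which is L ⇒ W
n=3: moves to 2(W), 1(W); every one is W ⇒ L
n=4: can move to 3, which is L ⇒ W
n=5: can move to 3, which is L ⇒ W
n=6: can move to 0, which is L ⇒ W
n=7: can move to 3, which is L ⇒ W
n=8: moves to 7(W), 6(W), 4(W), 2(W); every one is W ⇒ L
n=9: can move to 8, which is L ⇒ W
n=10: can move to 8, which is L ⇒ W
n=11: moves to 10(W), 9(W), 7(W), 5(W); every one is W ⇒ L
n=12: can move to 11, which is L ⇒ W
n=13: can move to 11, which is L ⇒ W
n=14: can move to 8, which is L ⇒ W
n=15: can move to 11, which is L ⇒ W
n=16: moves to 15(W), 14(W), 12(W), 10(W); every one is W ⇒ L
n=17: can move to 16, which is L ⇒ W
n=18: can move to 16, which is L ⇒ W
Reading off the rows marked L gives the requested list; there are 5 such values of n.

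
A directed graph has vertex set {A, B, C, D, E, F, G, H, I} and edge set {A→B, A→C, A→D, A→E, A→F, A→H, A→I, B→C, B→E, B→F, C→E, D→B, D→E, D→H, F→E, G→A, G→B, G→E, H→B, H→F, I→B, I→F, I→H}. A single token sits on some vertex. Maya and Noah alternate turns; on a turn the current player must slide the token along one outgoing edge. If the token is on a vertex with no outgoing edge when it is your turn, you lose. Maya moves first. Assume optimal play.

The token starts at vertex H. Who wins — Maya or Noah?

Positions with no move are L. A position that does have a move is losing for the player to move precisely when every available move leads to a winning position for the opponent. Fill in the labels:
Every edge goes from a vertex to one that appears earlier in the order E, C, F, B, H, D, I, A, G, so processing vertices in that order labels each vertex after all of its successors.
E: no outgoing edge → L
C: reaches L-position E → W
F: reaches L-position E → W
B: reaches L-position E → W
H: only reaches B(W), F(W), all W → L
D: reaches L-position H → W
I: reaches L-position H → W
A: reaches L-position H → W
G: reaches L-position E → W
The starting position H is L: whatever Maya does, the opponent receives a W position.

Noah wins.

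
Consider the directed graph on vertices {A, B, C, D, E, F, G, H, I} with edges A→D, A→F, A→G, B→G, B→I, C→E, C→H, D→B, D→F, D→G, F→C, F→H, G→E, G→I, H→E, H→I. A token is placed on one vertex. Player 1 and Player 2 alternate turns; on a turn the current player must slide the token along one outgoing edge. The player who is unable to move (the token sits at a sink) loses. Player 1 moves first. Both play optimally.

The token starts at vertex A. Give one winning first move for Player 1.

Move to F.

Label each position W (a win for the player to move) or L (a loss). A position with no legal move is L; any other position is W exactly when some move reaches an L, and L when every move reaches a W.
Every edge goes from a vertex to one that appears earlier in the order E, I, H, C, G, B, F, D, A, so processing vertices in that order labels each vertex after all of its successors.
E: no outgoing edge → L
I: no outgoing edge → L
H: W (go to I, an L position)
C: W (go to E, an L position)
G: W (go to I, an L position)
B: W (go to I, an L position)
F: L (options C(W), H(W) are all W)
D: W (go to F, an L position)
A: W (go to F, an L position)
From A, the L positions reachable in one move are: F.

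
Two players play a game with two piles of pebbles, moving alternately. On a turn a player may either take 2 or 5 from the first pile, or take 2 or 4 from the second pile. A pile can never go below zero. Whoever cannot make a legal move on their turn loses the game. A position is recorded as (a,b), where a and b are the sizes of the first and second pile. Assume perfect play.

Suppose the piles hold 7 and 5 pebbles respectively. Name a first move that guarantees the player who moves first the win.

Move to (5,5).

Classify positions by backward induction: terminal positions (no move available) are L. From any other position, the mover wins iff some move reaches an L.
No move ever increases a pile, so every position that can arise here has a ≤ 7 and b ≤ 5; it is enough to label the cells with 0 ≤ a ≤ 7 and 0 ≤ b ≤ 5.
Every move lowers a or b (never raises either), so fill the grid row by row in increasing a, and left to right within a row: each cell's successors are then already labelled.
      b=0  b=1  b=2  b=3  b=4  b=5
a=0:    L    L    W    W    W    W
a=1:    L    L    W    W    W    W
a=2:    W    W    L    L    W    W
a=3:    W    W    L    L    W    W
a=4:    L    L    W    W    W    W
a=5:    W    W    W    W    L    L
a=6:    W    W    L    L    W    W
a=7:    L    L    W    W    W    W
Cells with no legal move (terminal, hence L): (0,0), (0,1), (1,0), (1,1).
The remaining L cells, each justified by listing all of its moves:
(2,2): moves to (0,2)(W), (2,0)(W); every one is W ⇒ L
(2,3): moves to (0,3)(W), (2,1)(W); every one is W ⇒ L
(3,2): moves to (1,2)(W), (3,0)(W); every one is W ⇒ L
(3,3): moves to (1,3)(W), (3,1)(W); every one is W ⇒ L
(4,0): the only move is to (2,0)(W), a W ⇒ L
(4,1): the only move is to (2,1)(W), a W ⇒ L
(5,4): moves to (3,4)(W), (0,4)(W), (5,2)(W), (5,0)(W); every one is W ⇒ L
(5,5): moves to (3,5)(W), (0,5)(W), (5,3)(W), (5,1)(W); every one is W ⇒ L
(6,2): moves to (4,2)(W), (1,2)(W), (6,0)(W); every one is W ⇒ L
(6,3): moves to (4,3)(W), (1,3)(W), (6,1)(W); every one is W ⇒ L
(7,0): moves to (5,0)(W), (2,0)(W); every one is W ⇒ L
(7,1): moves to (5,1)(W), (2,1)(W); every one is W ⇒ L
Every other cell has at least one move into one of the L cells above, so it is W.
From (7,5), the L positions reachable in one move are: (5,5), (7,1). Any move reaching one of these is winning.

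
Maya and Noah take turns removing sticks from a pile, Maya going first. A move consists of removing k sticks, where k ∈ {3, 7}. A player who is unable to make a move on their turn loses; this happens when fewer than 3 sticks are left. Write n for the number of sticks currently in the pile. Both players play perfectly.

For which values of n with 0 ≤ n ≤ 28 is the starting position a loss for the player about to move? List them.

0, 1, 2, 6, 10, 11, 12, 16, 20, 21, 22, 26

Compute win/loss labels from the base case upward. A position with no move is L. Any other position is W if it can reach an L in one move, else L.
n=0: no move → L
n=1: no move → L
n=2: no move → L
n=3: can move to 0, which is L ⇒ W
n=4: can move to 1, which is L ⇒ W
n=5: can move to 2, which is L ⇒ W
n=6: the only move is to 3(W), a W ⇒ L
n=7: can move to 0, which is L ⇒ W
n=8: can move to 1, which is L ⇒ W
n=9: can move to 6, which is L ⇒ W
n=10: moves to 7(W), 3(W); every one is W ⇒ L
n=11: moves to 8(W), 4(W); every one is W ⇒ L
n=12: moves to 9(W), 5(W); every one is W ⇒ L
n=13: can move to 10, which is L ⇒ W
n=14: can move to 11, which is L ⇒ W
n=15: can move to 12, which is L ⇒ W
n=16: moves to 13(W), 9(W); every one is W ⇒ L
n=17: can move to 10, which is L ⇒ W
n=18: can move to 11, which is L ⇒ W
n=19: can move to 16, which is L ⇒ W
n=20: moves to 17(W), 13(W); every one is W ⇒ L
n=21: moves to 18(W), 14(W); every one is W ⇒ L
n=22: moves to 19(W), 15(W); every one is W ⇒ L
n=23: can move to 20, which is L ⇒ W
n=24: can move to 21, which is L ⇒ W
n=25: can move to 22, which is L ⇒ W
n=26: moves to 23(W), 19(W); every one is W ⇒ L
n=27: can move to 20, which is L ⇒ W
n=28: can move to 21, which is L ⇒ W
The losing starting values of n are exactly the entries labelled L in this table (12 of them).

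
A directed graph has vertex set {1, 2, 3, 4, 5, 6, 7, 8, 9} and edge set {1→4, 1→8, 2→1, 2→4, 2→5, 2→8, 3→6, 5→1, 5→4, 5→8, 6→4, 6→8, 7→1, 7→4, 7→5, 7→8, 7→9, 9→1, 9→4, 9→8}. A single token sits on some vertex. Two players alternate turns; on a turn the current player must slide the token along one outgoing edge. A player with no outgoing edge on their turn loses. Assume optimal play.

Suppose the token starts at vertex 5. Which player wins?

The first player wins.

Use the standard recursion: the mover loses at a terminal position; elsewhere, the mover wins exactly when some move hands the opponent an L position.
Every edge goes from a vertex to one that appears earlier in the order 8, 4, 1, 5, 2, 6, 9, 3, 7, so processing vertices in that order labels each vertex after all of its successors.
8: no outgoing edge → L
4: no outgoing edge → L
1: can move to 4, which is L ⇒ W
5: can move to 4, which is L ⇒ W
2: can move to 4, which is L ⇒ W
6: can move to 4, which is L ⇒ W
9: can move to 4, which is L ⇒ W
3: the only move is to 6(W), a W ⇒ L
7: can move to 4, which is L ⇒ W
The starting position 5 is W: the player to move should move to 4, handing over an L position.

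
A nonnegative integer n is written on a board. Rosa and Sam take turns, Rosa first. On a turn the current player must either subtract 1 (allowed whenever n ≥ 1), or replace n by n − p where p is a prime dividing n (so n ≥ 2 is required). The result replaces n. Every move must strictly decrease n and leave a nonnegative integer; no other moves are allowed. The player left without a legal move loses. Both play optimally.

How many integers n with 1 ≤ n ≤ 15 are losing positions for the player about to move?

3

Label each position W (a win for the player to move) or L (a loss). A position with no legal move is L; any other position is W exactly when some move reaches an L, and L when every move reaches a W.
n=0: no move → L
n=1: →0(L), so W
n=2: →0(L), so W
n=3: →0(L), so W
n=4: →2(W), 3(W) — all W, so L
n=5: →0(L), so W
n=6: →4(L), so W
n=7: →0(L), so W
n=8: →6(W), 7(W) — all W, so L
n=9: →8(L), so W
n=10: →8(L), so W
n=11: →0(L), so W
n=12: →9(W), 10(W), 11(W) — all W, so L
n=13: →0(L), so W
n=14: →12(L), so W
n=15: →12(L), so W
L entries with 1 ≤ n ≤ 15 (n=0 is outside the asked range and is not counted): n = 4, 8, 12; that makes 3.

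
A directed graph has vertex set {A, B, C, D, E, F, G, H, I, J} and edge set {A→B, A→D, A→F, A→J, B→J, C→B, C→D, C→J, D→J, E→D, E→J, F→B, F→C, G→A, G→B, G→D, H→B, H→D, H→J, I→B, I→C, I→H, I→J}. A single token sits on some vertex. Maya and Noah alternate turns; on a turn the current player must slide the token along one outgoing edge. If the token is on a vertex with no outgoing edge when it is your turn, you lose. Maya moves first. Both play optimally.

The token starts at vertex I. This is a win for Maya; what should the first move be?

Move to J.

Positions with no move are L. A position that does have a move is losing for the player to move precisely when every available move leads to a winning position for the opponent. Fill in the labels:
Every edge goes from a vertex to one that appears earlier in the order J, D, B, H, C, I, F, E, A, G, so processing vertices in that order labels each vertex after all of its successors.
J: no outgoing edge → L
D: →J(L), so W
B: →J(L), so W
H: →J(L), so W
C: →J(L), so W
I: →J(L), so W
F: →C(W), B(W) — all W, so L
E: →J(L), so W
A: →F(L), so W
G: →A(W), B(W), D(W) — all W, so L
From I, the L positions reachable in one move are: J.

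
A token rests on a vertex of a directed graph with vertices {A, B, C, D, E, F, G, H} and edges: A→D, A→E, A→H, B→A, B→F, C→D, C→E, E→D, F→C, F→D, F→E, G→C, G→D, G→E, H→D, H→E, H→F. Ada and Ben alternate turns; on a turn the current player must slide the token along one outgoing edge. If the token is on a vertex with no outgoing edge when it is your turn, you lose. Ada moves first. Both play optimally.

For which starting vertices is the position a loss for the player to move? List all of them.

B, D

Build the W/L table. Terminal = L. A non-terminal position is W if it has a move to some L; otherwise it is L.
Every edge goes from a vertex to one that appears earlier in the order D, E, C, F, H, A, G, B, so processing vertices in that order labels each vertex after all of its successors.
D: no outgoing edge → L
E: reaches L-position D → W
C: reaches L-position D → W
F: reaches L-position D → W
H: reaches L-position D → W
A: reaches L-position D → W
G: reaches L-position D → W
B: only reaches A(W), F(W), all W → L
The losing starting vertices are exactly the entries labelled L in this table (2 of them).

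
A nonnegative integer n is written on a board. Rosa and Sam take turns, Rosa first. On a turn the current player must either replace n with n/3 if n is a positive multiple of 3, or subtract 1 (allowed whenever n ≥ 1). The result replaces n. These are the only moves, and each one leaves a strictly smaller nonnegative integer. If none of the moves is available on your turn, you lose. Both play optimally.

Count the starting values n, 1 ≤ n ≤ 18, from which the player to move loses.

Build the W/L table. Terminal = L. A non-terminal position is W if it has a move to some L; otherwise it is L.
n=0: no move → L
n=1: →0(L), so W
n=2: →1(W) only, which is W, so L
n=3: →2(L), so W
n=4: →3(W) only, which is W, so L
n=5: →4(L), so W
n=6: →2(L), so W
n=7: →6(W) only, which is W, so L
n=8: →7(L), so W
n=9: →3(W), 8(W) — all W, so L
n=10: →9(L), so W
n=11: →10(W) only, which is W, so L
n=12: →4(L), so W
n=13: →12(W) only, which is W, so L
n=14: →13(L), so W
n=15: →5(W), 14(W) — all W, so L
n=16: →15(L), so W
n=17: →16(W) only, which is W, so L
n=18: →17(L), so W
L entries with 1 ≤ n ≤ 18 (n=0 is outside the asked range and is not counted): n = 2, 4, 7, 9, 11, 13, 15, 17; that makes 8.

8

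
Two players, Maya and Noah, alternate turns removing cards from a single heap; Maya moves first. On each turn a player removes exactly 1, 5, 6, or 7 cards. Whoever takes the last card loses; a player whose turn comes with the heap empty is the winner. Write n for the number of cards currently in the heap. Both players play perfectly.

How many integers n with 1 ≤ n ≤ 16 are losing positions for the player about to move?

5

Compute win/loss labels from the base case upward. A position with no move is W. Any other position is W if it can reach an L in one move, else L.
n=0: no move; the opponent has just taken the last card and therefore loses → W
n=1: →0(W) only, which is W, so L
n=2: →1(L), so W
n=3: →2(W) only, which is W, so L
n=4: →3(L), so W
n=5: →4(W), 0(W) — all W, so L
n=6: →5(L), so W
n=7: →1(L), so W
n=8: →3(L), so W
n=9: →3(L), so W
n=10: →5(L), so W
n=11: →5(L), so W
n=12: →5(L), so W
n=13: →12(W), 8(W), 7(W), 6(W) — all W, so L
n=14: →13(L), so W
n=15: →14(W), 10(W), 9(W), 8(W) — all W, so L
n=16: →15(L), so W
L entries with 1 ≤ n ≤ 16 (the range starts at n=1): n = 1, 3, 5, 13, 15; that makes 5.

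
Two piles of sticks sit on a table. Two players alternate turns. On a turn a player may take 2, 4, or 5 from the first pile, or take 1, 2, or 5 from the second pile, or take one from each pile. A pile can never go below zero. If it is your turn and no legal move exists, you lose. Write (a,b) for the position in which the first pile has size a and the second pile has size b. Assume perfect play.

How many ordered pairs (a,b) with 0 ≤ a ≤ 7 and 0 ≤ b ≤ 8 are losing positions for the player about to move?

Positions with no move are L. A position that does have a move is losing for the player to move precisely when every available move leads to a winning position for the opponent. Fill in the labels:
Every move lowers a or b (never raises either), so fill the grid row by row in increasing a, and left to right within a row: each cell's successors are then already labelled.
      b=0  b=1  b=2  b=3  b=4  b=5  b=6  b=7  b=8
a=0:    L    W    W    L    W    W    L    W    W
a=1:    L    W    W    L    W    W    L    W    W
a=2:    W    W    L    W    W    L    W    W    L
a=3:    W    L    W    W    L    W    W    L    W
a=4:    W    L    W    W    L    W    W    L    W
a=5:    W    W    W    W    W    W    W    W    W
a=6:    W    W    W    W    W    W    W    W    W
a=7:    L    W    W    L    W    W    L    W    W
Cells with no legal move (terminal, hence L): (0,0), (1,0).
The remaining L cells, each justified by listing all of its moves:
(0,3): L (options (0,2)(W), (0,1)(W) are all W)
(0,6): L (options (0,5)(W), (0,4)(W), (0,1)(W) are all W)
(1,3): L (options (1,2)(W), (1,1)(W), (0,2)(W) are all W)
(1,6): L (options (1,5)(W), (1,4)(W), (1,1)(W), (0,5)(W) are all W)
(2,2): L (options (0,2)(W), (2,1)(W), (2,0)(W), (1,1)(W) are all W)
(2,5): L (options (0,5)(W), (2,4)(W), (2,3)(W), (2,0)(W), (1,4)(W) are all W)
(2,8): L (options (0,8)(W), (2,7)(W), (2,6)(W), (2,3)(W), (1,7)(W) are all W)
(3,1): L (options (1,1)(W), (3,0)(W), (2,0)(W) are all W)
(3,4): L (options (1,4)(W), (3,3)(W), (3,2)(W), (2,3)(W) are all W)
(3,7): L (options (1,7)(W), (3,6)(W), (3,5)(W), (3,2)(W), (2,6)(W) are all W)
(4,1): L (options (2,1)(W), (0,1)(W), (4,0)(W), (3,0)(W) are all W)
(4,4): L (options (2,4)(W), (0,4)(W), (4,3)(W), (4,2)(W), (3,3)(W) are all W)
(4,7): L (options (2,7)(W), (0,7)(W), (4,6)(W), (4,5)(W), (4,2)(W), (3,6)(W) are all W)
(7,0): L (options (5,0)(W), (3,0)(W), (2,0)(W) are all W)
(7,3): L (options (5,3)(W), (3,3)(W), (2,3)(W), (7,2)(W), (7,1)(W), (6,2)(W) are all W)
(7,6): L (options (5,6)(W), (3,6)(W), (2,6)(W), (7,5)(W), (7,4)(W), (7,1)(W), (6,5)(W) are all W)
Every other cell has at least one move into one of the L cells above, so it is W.
L cells per row: a=0: 3, a=1: 3, a=2: 3, a=3: 3, a=4: 3, a=5: 0, a=6: 0, a=7: 3; total 18.

18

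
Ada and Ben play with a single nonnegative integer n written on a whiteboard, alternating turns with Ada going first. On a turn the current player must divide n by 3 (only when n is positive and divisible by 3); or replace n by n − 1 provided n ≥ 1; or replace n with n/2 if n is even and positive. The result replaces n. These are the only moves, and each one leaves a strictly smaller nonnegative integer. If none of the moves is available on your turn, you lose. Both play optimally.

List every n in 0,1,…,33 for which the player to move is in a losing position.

0, 2, 5, 7, 9, 11, 13, 16, 19, 23, 25, 28, 30

Build the W/L table. Terminal = L. A non-terminal position is W if it has a move to some L; otherwise it is L.
n=0: no move → L
n=1: W (go to 0, an L position)
n=2: L (sole option 1(W) is W)
n=3: W (go to 2, an L position)
n=4: W (go to 2, an L position)
n=5: L (sole option 4(W) is W)
n=6: W (go to 2, an L position)
n=7: L (sole option 6(W) is W)
n=8: W (go to 7, an L position)
n=9: L (options 3(W), 8(W) are all W)
n=10: W (go to 5, an L position)
n=11: L (sole option 10(W) is W)
n=12: W (go to 11, an L position)
n=13: L (sole option 12(W) is W)
n=14: W (go to 7, an L position)
n=15: W (go to 5, an L position)
n=16: L (options 8(W), 15(W) are all W)
n=17: W (go to 16, an L position)
n=18: W (go to 9, an L position)
n=19: L (sole option 18(W) is W)
n=20: W (go to 19, an L position)
n=21: W (go to 7, an L position)
n=22: W (go to 11, an L position)
n=23: L (sole option 22(W) is W)
n=24: W (go to 23, an L position)
n=25: L (sole option 24(W) is W)
n=26: W (go to 13, an L position)
n=27: W (go to 9, an L position)
n=28: L (options 14(W), 27(W) are all W)
n=29: W (go to 28, an L position)
n=30: L (options 10(W), 15(W), 29(W) are all W)
n=31: W (go to 30, an L position)
n=32: W (go to 16, an L position)
n=33: W (go to 11, an L position)
Reading off the rows marked L gives the requested list; there are 13 such values of n.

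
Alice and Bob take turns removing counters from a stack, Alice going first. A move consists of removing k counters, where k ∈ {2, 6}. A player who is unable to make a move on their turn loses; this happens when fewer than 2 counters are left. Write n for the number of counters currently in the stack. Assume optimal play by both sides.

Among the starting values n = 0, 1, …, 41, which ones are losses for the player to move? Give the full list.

0, 1, 4, 5, 8, 9, 12, 13, 16, 17, 20, 21, 24, 25, 28, 29, 32, 33, 36, 37, 40, 41

Build the W/L table. Terminal = L. A non-terminal position is W if it has a move to some L; otherwise it is L.
n=0: no move → L
n=1: no move → L
n=2: W (go to 0, an L position)
n=3: W (go to 1, an L position)
n=4: L (sole option 2(W) is W)
n=5: L (sole option 3(W) is W)
n=6: W (go to 4, an L position)
n=7: W (go to 5, an L position)
n=8: L (options 6(W), 2(W) are all W)
n=9: L (options 7(W), 3(W) are all W)
n=10: W (go to 8, an L position)
n=11: W (go to 9, an L position)
n=12: L (options 10(W), 6(W) are all W)
n=13: L (options 11(W), 7(W) are all W)
n=14: W (go to 12, an L position)
n=15: W (go to 13, an L position)
n=16: L (options 14(W), 10(W) are all W)
n=17: L (options 15(W), 11(W) are all W)
n=18: W (go to 16, an L position)
n=19: W (go to 17, an L position)
n=20: L (options 18(W), 14(W) are all W)
n=21: L (options 19(W), 15(W) are all W)
n=22: W (go to 20, an L position)
n=23: W (go to 21, an L position)
n=24: L (options 22(W), 18(W) are all W)
n=25: L (options 23(W), 19(W) are all W)
n=26: W (go to 24, an L position)
n=27: W (go to 25, an L position)
n=28: L (options 26(W), 22(W) are all W)
n=29: L (options 27(W), 23(W) are all W)
n=30: W (go to 28, an L position)
n=31: W (go to 29, an L position)
n=32: L (options 30(W), 26(W) are all W)
n=33: L (options 31(W), 27(W) are all W)
n=34: W (go to 32, an L position)
n=35: W (go to 33, an L position)
n=36: L (options 34(W), 30(W) are all W)
n=37: L (options 35(W), 31(W) are all W)
n=38: W (go to 36, an L position)
n=39: W (go to 37, an L position)
n=40: L (options 38(W), 34(W) are all W)
n=41: L (options 39(W), 35(W) are all W)
The losing starting values of n are exactly the entries labelled L in this table (22 of them).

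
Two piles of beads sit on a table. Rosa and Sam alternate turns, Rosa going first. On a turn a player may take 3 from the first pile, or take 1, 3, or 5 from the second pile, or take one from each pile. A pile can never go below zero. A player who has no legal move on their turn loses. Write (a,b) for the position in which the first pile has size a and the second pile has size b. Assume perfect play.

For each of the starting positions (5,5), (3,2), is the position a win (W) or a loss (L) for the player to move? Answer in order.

Classify positions by backward induction: terminal positions (no move available) are L. From any other position, the mover wins iff some move reaches an L.
No move ever increases a pile, so every position that can arise here has a ≤ 5 and b ≤ 5; it is enough to label the cells with 0 ≤ a ≤ 5 and 0 ≤ b ≤ 5.
Every move lowers a or b (never raises either), so fill the grid row by row in increasing a, and left to right within a row: each cell's successors are then already labelled.
      b=0  b=1  b=2  b=3  b=4  b=5
a=0:    L    W    L    W    L    W
a=1:    L    W    L    W    L    W
a=2:    L    W    L    W    L    W
a=3:    W    W    W    W    W    W
a=4:    W    L    W    L    W    L
a=5:    W    L    W    L    W    L
Cells with no legal move (terminal, hence L): (0,0), (1,0), (2,0).
The remaining L cells, each justified by listing all of its moves:
(0,2): only reaches (0,1)(W), which is W → L
(0,4): only reaches (0,3)(W), (0,1)(W), all W → L
(1,2): only reaches (1,1)(W), (0,1)(W), all W → L
(1,4): only reaches (1,3)(W), (1,1)(W), (0,3)(W), all W → L
(2,2): only reaches (2,1)(W), (1,1)(W), all W → L
(2,4): only reaches (2,3)(W), (2,1)(W), (1,3)(W), all W → L
(4,1): only reaches (1,1)(W), (4,0)(W), (3,0)(W), all W → L
(4,3): only reaches (1,3)(W), (4,2)(W), (4,0)(W), (3,2)(W), all W → L
(4,5): only reaches (1,5)(W), (4,4)(W), (4,2)(W), (4,0)(W), (3,4)(W), all W → L
(5,1): only reaches (2,1)(W), (5,0)(W), (4,0)(W), all W → L
(5,3): only reaches (2,3)(W), (5,2)(W), (5,0)(W), (4,2)(W), all W → L
(5,5): only reaches (2,5)(W), (5,4)(W), (5,2)(W), (5,0)(W), (4,4)(W), all W → L
Every other cell has at least one move into one of the L cells above, so it is W.
(5,5): one of the L cells justified above, so L
(3,2): the move to (0,2) reaches an L cell, so W

(5,5): L, (3,2): W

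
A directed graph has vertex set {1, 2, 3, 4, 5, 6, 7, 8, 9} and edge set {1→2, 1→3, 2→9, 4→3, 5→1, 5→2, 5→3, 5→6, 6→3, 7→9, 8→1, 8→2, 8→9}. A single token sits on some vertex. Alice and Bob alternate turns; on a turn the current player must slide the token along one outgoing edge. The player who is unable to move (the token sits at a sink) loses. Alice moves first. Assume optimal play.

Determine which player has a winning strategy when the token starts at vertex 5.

Alice wins.

Compute win/loss labels from the base case upward. A position with no move is L. Any other position is W if it can reach an L in one move, else L.
Every edge goes from a vertex to one that appears earlier in the order 9, 3, 6, 7, 2, 1, 8, 5, 4, so processing vertices in that order labels each vertex after all of its successors.
9: no outgoing edge → L
3: no outgoing edge → L
6: reaches L-position 3 → W
7: reaches L-position 9 → W
2: reaches L-position 9 → W
1: reaches L-position 3 → W
8: reaches L-position 9 → W
5: reaches L-position 3 → W
4: reaches L-position 3 → W
From 5 Alice can move to 3, reaching an L position.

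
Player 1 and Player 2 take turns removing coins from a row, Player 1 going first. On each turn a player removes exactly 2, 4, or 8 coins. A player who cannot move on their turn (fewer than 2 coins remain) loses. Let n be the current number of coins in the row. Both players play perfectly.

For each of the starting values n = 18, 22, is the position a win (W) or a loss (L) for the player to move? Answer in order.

18: L, 22: W

Build the W/L table. Terminal = L. A non-terminal position is W if it has a move to some L; otherwise it is L.
n=0: no move → L
n=1: no move → L
n=2: can move to 0, which is L ⇒ W
n=3: can move to 1, which is L ⇒ W
n=4: can move to 0, which is L ⇒ W
n=5: can move to 1, which is L ⇒ W
n=6: moves to 4(W), 2(W); every one is W ⇒ L
n=7: moves to 5(W), 3(W); every one is W ⇒ L
n=8: can move to 6, which is L ⇒ W
n=9: can move to 7, which is L ⇒ W
n=10: can move to 6, which is L ⇒ W
n=11: can move to 7, which is L ⇒ W
n=12: moves to 10(W), 8(W), 4(W); every one is W ⇒ L
n=13: moves to 11(W), 9(W), 5(W); every one is W ⇒ L
n=14: can move to 12, which is L ⇒ W
n=15: can move to 13, which is L ⇒ W
n=16: can move to 12, which is L ⇒ W
n=17: can move to 13, which is L ⇒ W
n=18: moves to 16(W), 14(W), 10(W); every one is W ⇒ L
n=19: moves to 17(W), 15(W), 11(W); every one is W ⇒ L
n=20: can move to 18, which is L ⇒ W
n=21: can move to 19, which is L ⇒ W
n=22: can move to 18, which is L ⇒ W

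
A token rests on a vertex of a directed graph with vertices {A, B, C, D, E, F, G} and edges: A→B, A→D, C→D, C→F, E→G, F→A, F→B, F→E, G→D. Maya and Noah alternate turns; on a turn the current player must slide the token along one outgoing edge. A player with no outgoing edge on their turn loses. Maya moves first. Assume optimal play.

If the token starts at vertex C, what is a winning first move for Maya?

Label each position W (a win for the player to move) or L (a loss). A position with no legal move is L; any other position is W exactly when some move reaches an L, and L when every move reaches a W.
Every edge goes from a vertex to one that appears earlier in the order B, D, G, A, E, F, C, so processing vertices in that order labels each vertex after all of its successors.
B: no outgoing edge → L
D: no outgoing edge → L
G: can move to D, which is L ⇒ W
A: can move to D, which is L ⇒ W
E: the only move is to G(W), a W ⇒ L
F: can move to E, which is L ⇒ W
C: can move to D, which is L ⇒ W
From C, the L positions reachable in one move are: D.

Move to D.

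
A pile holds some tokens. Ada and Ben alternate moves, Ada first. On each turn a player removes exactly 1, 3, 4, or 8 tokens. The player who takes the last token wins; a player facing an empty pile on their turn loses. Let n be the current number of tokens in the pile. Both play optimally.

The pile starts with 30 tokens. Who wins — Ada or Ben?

Classify positions by backward induction: terminal positions (no move available) are L. From any other position, the mover wins iff some move reaches an L.
n=0: no move → L
n=1: can move to 0, which is L ⇒ W
n=2: the only move is to 1(W), a W ⇒ L
n=3: can move to 2, which is L ⇒ W
n=4: can move to 0, which is L ⇒ W
n=5: can move to 2, which is L ⇒ W
n=6: can move to 2, which is L ⇒ W
n=7: moves to 6(W), 4(W), 3(W); every one is W ⇒ L
n=8: can move to 7, which is L ⇒ W
n=9: moves to 8(W), 6(W), 5(W), 1(W); every one is W ⇒ L
n=10: can move to 9, which is L ⇒ W
n=11: can move to 7, which is L ⇒ W
n=12: can move to 9, which is L ⇒ W
n=13: can move to 9, which is L ⇒ W
n=14: moves to 13(W), 11(W), 10(W), 6(W); every one is W ⇒ L
n=15: can move to 14, which is L ⇒ W
n=16: moves to 15(W), 13(W), 12(W), 8(W); every one is W ⇒ L
n=17: can move to 16, which is L ⇒ W
n=18: can move to 14, which is L ⇒ W
n=19: can move to 16, which is L ⇒ W
n=20: can move to 16, which is L ⇒ W
n=21: moves to 20(W), 18(W), 17(W), 13(W); every one is W ⇒ L
n=22: can move to 21, which is L ⇒ W
n=23: moves to 22(W), 20(W), 19(W), 15(W); every one is W ⇒ L
n=24: can move to 23, which is L ⇒ W
n=25: can move to 21, which is L ⇒ W
n=26: can move to 23, which is L ⇒ W
n=27: can move to 23, which is L ⇒ W
n=28: moves to 27(W), 25(W), 24(W), 20(W); every one is W ⇒ L
n=29: can move to 28, which is L ⇒ W
n=30: moves to 29(W), 27(W), 26(W), 22(W); every one is W ⇒ L
Every move from 30 reaches a W position, so the mover loses.

Ben wins.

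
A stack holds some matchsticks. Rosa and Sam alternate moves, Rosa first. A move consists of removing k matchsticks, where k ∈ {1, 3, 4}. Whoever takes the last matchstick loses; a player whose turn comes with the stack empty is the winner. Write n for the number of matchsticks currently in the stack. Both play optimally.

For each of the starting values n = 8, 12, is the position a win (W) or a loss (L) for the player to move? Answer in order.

Work bottom-up. With no move the player to move wins. Otherwise the position is W if at least one move leads to an L position for the opponent, and L if every move leads to a W.
n=0: no move; the opponent has just taken the last matchstick and therefore loses → W
n=1: →0(W) only, which is W, so L
n=2: →1(L), so W
n=3: →2(W), 0(W) — all W, so L
n=4: →3(L), so W
n=5: →1(L), so W
n=6: →3(L), so W
n=7: →3(L), so W
n=8: →7(W), 5(W), 4(W) — all W, so L
n=9: →8(L), so W
n=10: →9(W), 7(W), 6(W) — all W, so L
n=11: →10(L), so W
n=12: →8(L), so W

8: L, 12: W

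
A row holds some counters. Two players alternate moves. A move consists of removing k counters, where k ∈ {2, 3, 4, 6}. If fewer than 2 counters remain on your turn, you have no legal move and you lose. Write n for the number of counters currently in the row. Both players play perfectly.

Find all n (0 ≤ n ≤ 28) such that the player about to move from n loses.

0, 1, 8, 9, 16, 17, 24, 25

Build the W/L table. Terminal = L. A non-terminal position is W if it has a move to some L; otherwise it is L.
n=0: no move → L
n=1: no move → L
n=2: →0(L), so W
n=3: →1(L), so W
n=4: →1(L), so W
n=5: →1(L), so W
n=6: →0(L), so W
n=7: →1(L), so W
n=8: →6(W), 5(W), 4(W), 2(W) — all W, so L
n=9: →7(W), 6(W), 5(W), 3(W) — all W, so L
n=10: →8(L), so W
n=11: →9(L), so W
n=12: →9(L), so W
n=13: →9(L), so W
n=14: →8(L), so W
n=15: →9(L), so W
n=16: →14(W), 13(W), 12(W), 10(W) — all W, so L
n=17: →15(W), 14(W), 13(W), 11(W) — all W, so L
n=18: →16(L), so W
n=19: →17(L), so W
n=20: →17(L), so W
n=21: →17(L), so W
n=22: →16(L), so W
n=23: →17(L), so W
n=24: →22(W), 21(W), 20(W), 18(W) — all W, so L
n=25: →23(W), 22(W), 21(W), 19(W) — all W, so L
n=26: →24(L), so W
n=27: →25(L), so W
n=28: →25(L), so W
The losing starting values of n are exactly the entries labelled L in this table (8 of them).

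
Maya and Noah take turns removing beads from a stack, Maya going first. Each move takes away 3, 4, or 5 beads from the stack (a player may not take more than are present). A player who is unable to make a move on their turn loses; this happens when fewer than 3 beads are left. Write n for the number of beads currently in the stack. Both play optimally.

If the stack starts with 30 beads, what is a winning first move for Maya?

Work bottom-up. With no move the player to move loses. Otherwise the position is W if at least one move leads to an L position for the opponent, and L if every move leads to a W.
n=0: no move → L
n=1: no move → L
n=2: no move → L
n=3: W (go to 0, an L position)
n=4: W (go to 1, an L position)
n=5: W (go to 2, an L position)
n=6: W (go to 2, an L position)
n=7: W (go to 2, an L position)
n=8: L (options 5(W), 4(W), 3(W) are all W)
n=9: L (options 6(W), 5(W), 4(W) are all W)
n=10: L (options 7(W), 6(W), 5(W) are all W)
n=11: W (go to 8, an L position)
n=12: W (go to 9, an L position)
n=13: W (go to 10, an L position)
n=14: W (go to 10, an L position)
n=15: W (go to 10, an L position)
n=16: L (options 13(W), 12(W), 11(W) are all W)
n=17: L (options 14(W), 13(W), 12(W) are all W)
n=18: L (options 15(W), 14(W), 13(W) are all W)
n=19: W (go to 16, an L position)
n=20: W (go to 17, an L position)
n=21: W (go to 18, an L position)
n=22: W (go to 18, an L position)
n=23: W (go to 18, an L position)
n=24: L (options 21(W), 20(W), 19(W) are all W)
n=25: L (options 22(W), 21(W), 20(W) are all W)
n=26: L (options 23(W), 22(W), 21(W) are all W)
n=27: W (go to 24, an L position)
n=28: W (go to 25, an L position)
n=29: W (go to 26, an L position)
n=30: W (go to 26, an L position)
From 30, the L positions reachable in one move are: 26, 25. Any move reaching one of these is winning.

Remove 4, leaving 26.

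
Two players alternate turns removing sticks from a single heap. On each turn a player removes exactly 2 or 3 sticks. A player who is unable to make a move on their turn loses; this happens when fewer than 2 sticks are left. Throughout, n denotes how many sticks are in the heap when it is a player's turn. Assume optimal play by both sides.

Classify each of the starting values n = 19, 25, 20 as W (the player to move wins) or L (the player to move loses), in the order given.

Work bottom-up. With no move the player to move loses. Otherwise the position is W if at least one move leads to an L position for the opponent, and L if every move leads to a W.
n=0: no move → L
n=1: no move → L
n=2: can move to 0, which is L ⇒ W
n=3: can move to 1, which is L ⇒ W
n=4: can move to 1, which is L ⇒ W
n=5: moves to 3(W), 2(W); every one is W ⇒ L
n=6: moves to 4(W), 3(W); every one is W ⇒ L
n=7: can move to 5, which is L ⇒ W
n=8: can move to 6, which is L ⇒ W
n=9: can move to 6, which is L ⇒ W
n=10: moves to 8(W), 7(W); every one is W ⇒ L
n=11: moves to 9(W), 8(W); every one is W ⇒ L
n=12: can move to 10, which is L ⇒ W
n=13: can move to 11, which is L ⇒ W
n=14: can move to 11, which is L ⇒ W
n=15: moves to 13(W), 12(W); every one is W ⇒ L
n=16: moves to 14(W), 13(W); every one is W ⇒ L
n=17: can move to 15, which is L ⇒ W
n=18: can move to 16, which is L ⇒ W
n=19: can move to 16, which is L ⇒ W
n=20: moves to 18(W), 17(W); every one is W ⇒ L
n=21: moves to 19(W), 18(W); every one is W ⇒ L
n=22: can move to 20, which is L ⇒ W
n=23: can move to 21, which is L ⇒ W
n=24: can move to 21, which is L ⇒ W
n=25: moves to 23(W), 22(W); every one is W ⇒ L

19: W, 25: L, 20: L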